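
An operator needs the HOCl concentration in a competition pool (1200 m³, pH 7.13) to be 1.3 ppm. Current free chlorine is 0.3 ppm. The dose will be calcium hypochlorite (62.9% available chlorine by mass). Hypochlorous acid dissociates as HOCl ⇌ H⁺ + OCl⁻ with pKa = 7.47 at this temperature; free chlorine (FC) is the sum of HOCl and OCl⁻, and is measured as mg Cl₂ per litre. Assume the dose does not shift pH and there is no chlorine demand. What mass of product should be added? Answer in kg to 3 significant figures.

Volume: 1200 m³ = 1,200,000 L.
[OCl⁻]/[HOCl] = 10^(pH − pKa) = 10^(7.13 − 7.47) = 0.4571; fraction as HOCl = 1/(1 + 0.4571) = 0.6863.
Free chlorine required for 1.3 ppm HOCl: 1.3 / 0.6863 = 1.894 ppm.
FC to add: 1.894 − 0.3 = 1.594 mg/L as Cl₂.
Cl₂ equivalent: 1.594 mg/L × 1,200,000 L = 1913 g.
Product at 62.9% available Cl: 1913 / 0.629 = 3041 g.

3.04 kg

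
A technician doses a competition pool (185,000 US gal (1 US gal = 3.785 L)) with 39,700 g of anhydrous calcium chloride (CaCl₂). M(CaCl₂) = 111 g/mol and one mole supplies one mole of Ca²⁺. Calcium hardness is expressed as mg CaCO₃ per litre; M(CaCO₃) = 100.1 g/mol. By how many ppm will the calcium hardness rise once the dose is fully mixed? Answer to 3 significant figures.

Volume: 185,000 US gal × 3.785 L/gal = 700,225 L.
Moles of Ca²⁺: 39,700 g ÷ 111 g/mol = 357.7 mol.
As CaCO₃: 357.7 mol × 100.1 g/mol = 35,800 g.
Rise: 35,800 g / 700,225 L × 1000 = 51.13 mg/L.

51.1 ppm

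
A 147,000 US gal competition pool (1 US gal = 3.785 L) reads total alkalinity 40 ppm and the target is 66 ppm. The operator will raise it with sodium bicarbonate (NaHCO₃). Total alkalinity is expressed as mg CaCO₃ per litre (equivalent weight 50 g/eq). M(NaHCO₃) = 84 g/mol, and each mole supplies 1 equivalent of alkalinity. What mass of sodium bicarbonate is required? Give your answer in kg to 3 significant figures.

Volume: 147,000 US gal × 3.785 L/gal = 556,395 L.
Alkalinity to add: (66 − 40) = 26 mg/L as CaCO₃ × 556,395 L = 14,470 g as CaCO₃.
Equivalents: 14,470 g ÷ 50 g/eq = 289.3 eq.
NaHCO₃ supplies 1 eq per mole → 289.3 mol.
Mass: 289.3 mol × 84 g/mol = 24,300 g.

24.3 kg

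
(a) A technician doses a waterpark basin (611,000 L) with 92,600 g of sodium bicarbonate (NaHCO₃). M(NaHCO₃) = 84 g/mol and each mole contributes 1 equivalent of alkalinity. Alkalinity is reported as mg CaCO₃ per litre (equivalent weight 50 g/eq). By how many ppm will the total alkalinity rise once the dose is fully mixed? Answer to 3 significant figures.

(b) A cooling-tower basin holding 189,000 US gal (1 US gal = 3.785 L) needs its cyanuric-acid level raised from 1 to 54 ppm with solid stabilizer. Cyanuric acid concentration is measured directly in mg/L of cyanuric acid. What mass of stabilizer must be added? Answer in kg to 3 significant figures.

(a) Moles of NaHCO₃: 92,600 g ÷ 84 g/mol = 1102 mol → 1102 eq of alkalinity.
(a) As CaCO₃: 1102 eq × 50 g/eq = 55,120 g.
(a) Rise: 55,120 g / 611,000 L × 1000 = 90.21 mg/L.

(b) Volume: 189,000 US gal × 3.785 L/gal = 715,365 L.
(b) CYA to add: (54 − 1) = 53 mg/L × 715,365 L = 37,910 g cyanuric acid.

(a) 90.2 ppm; (b) 37.9 kg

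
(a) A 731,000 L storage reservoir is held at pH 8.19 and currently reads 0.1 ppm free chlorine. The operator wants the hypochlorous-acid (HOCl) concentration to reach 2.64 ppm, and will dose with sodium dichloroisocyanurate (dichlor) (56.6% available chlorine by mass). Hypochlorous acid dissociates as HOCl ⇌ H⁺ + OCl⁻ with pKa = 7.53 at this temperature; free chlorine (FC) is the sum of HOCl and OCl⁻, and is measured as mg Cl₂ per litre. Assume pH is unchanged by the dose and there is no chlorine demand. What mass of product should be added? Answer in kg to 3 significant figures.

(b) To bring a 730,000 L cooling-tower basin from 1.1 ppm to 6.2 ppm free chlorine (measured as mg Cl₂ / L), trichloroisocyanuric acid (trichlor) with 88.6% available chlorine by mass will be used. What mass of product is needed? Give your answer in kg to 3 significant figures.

(a) 18.9 kg; (b) 4.20 kg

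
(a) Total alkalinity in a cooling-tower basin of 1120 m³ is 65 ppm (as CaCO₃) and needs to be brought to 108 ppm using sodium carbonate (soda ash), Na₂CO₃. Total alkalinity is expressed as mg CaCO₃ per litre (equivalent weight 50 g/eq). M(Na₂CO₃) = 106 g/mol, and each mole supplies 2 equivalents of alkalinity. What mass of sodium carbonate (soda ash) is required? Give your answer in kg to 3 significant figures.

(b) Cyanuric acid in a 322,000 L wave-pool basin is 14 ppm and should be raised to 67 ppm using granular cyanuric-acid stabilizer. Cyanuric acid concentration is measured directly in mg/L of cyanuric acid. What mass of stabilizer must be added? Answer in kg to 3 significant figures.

(a) 51.0 kg; (b) 17.1 kg

(a) Volume: 1120 m³ = 1,120,000 L.
(a) Alkalinity to add: (108 − 65) = 43 mg/L as CaCO₃ × 1,120,000 L = 48,160 g as CaCO₃.
(a) Equivalents: 48,160 g ÷ 50 g/eq = 963.2 eq.
(a) Each mole of Na₂CO₃ supplies 2 eq, so 963.2 / 2 = 481.6 mol.
(a) Mass: 481.6 mol × 106 g/mol = 51,050 g.

(b) CYA to add: (67 − 14) = 53 mg/L × 322,000 L = 17,070 g cyanuric acid.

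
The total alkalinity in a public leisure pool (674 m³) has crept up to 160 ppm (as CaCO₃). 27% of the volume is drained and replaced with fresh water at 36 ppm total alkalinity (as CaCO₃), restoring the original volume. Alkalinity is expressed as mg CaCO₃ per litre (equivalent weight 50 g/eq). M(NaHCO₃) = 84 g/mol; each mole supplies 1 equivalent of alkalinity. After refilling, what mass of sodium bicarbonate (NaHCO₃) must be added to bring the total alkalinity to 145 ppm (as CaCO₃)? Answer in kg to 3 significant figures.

20.9 kg

Volume: 674 m³ = 674,000 L.
After draining 27% and refilling: 160 × 0.73 + 36 × 0.27 = 126.52 ppm.
Deficit to target: 145 − 126.52 = 18.48 mg/L.
As CaCO₃: 18.48 mg/L × 674,000 L = 12,460 g; ÷ 50 g/eq ÷ 1 = 249.1 mol NaHCO₃.
Mass: 249.1 × 84 = 20,930 g.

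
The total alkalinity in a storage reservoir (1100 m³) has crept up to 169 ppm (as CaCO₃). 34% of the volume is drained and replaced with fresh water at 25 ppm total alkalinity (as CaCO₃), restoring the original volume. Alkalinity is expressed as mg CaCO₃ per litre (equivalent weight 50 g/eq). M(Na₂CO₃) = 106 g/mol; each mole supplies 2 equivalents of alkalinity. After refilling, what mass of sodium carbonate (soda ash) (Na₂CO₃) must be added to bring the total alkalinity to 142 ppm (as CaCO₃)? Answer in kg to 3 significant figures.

Volume: 1100 m³ = 1,100,000 L.
After draining 34% and refilling: 169 × 0.66 + 25 × 0.34 = 120.04 ppm.
Deficit to target: 142 − 120.04 = 21.96 mg/L.
As CaCO₃: 21.96 mg/L × 1,100,000 L = 24,160 g; ÷ 50 g/eq ÷ 2 = 241.6 mol Na₂CO₃.
Mass: 241.6 × 106 = 25,610 g.

25.6 kg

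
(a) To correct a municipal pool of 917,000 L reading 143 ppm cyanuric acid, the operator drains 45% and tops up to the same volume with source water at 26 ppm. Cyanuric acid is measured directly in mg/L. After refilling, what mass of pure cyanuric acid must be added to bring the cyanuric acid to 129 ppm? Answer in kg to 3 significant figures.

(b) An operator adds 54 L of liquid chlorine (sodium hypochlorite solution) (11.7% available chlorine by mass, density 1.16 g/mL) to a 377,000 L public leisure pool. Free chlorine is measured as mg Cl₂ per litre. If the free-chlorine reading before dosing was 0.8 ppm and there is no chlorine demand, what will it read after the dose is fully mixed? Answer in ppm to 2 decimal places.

(a) After draining 45% and refilling: 143 × 0.55 + 26 × 0.45 = 90.35 ppm.
(a) Deficit to target: 129 − 90.35 = 38.65 mg/L.
(a) Mass: 38.65 mg/L × 917,000 L = 35,440 g cyanuric acid.

(b) Mass of solution: 54 L × 1000 mL/L × 1.16 g/mL = 62,640 g.
(b) Available chlorine delivered: 62,640 g × 0.117 = 7329 g as Cl₂.
(b) Concentration rise: 7329 g / 377,000 L = 19.44 mg/L = 19.44 ppm.
(b) Final FC: 0.8 + 19.44 = 20.24 ppm.

(a) 35.4 kg; (b) 20.24 ppm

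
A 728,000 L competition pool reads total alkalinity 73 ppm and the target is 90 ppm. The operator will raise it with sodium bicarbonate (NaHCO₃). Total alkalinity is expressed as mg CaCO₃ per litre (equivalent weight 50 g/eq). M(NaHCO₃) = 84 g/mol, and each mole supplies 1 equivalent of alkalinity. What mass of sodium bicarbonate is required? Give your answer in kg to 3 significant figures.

Alkalinity to add: (90 − 73) = 17 mg/L as CaCO₃ × 728,000 L = 12,380 g as CaCO₃.
Equivalents: 12,380 g ÷ 50 g/eq = 247.5 eq.
NaHCO₃ supplies 1 eq per mole → 247.5 mol.
Mass: 247.5 mol × 84 g/mol = 20,790 g.

20.8 kg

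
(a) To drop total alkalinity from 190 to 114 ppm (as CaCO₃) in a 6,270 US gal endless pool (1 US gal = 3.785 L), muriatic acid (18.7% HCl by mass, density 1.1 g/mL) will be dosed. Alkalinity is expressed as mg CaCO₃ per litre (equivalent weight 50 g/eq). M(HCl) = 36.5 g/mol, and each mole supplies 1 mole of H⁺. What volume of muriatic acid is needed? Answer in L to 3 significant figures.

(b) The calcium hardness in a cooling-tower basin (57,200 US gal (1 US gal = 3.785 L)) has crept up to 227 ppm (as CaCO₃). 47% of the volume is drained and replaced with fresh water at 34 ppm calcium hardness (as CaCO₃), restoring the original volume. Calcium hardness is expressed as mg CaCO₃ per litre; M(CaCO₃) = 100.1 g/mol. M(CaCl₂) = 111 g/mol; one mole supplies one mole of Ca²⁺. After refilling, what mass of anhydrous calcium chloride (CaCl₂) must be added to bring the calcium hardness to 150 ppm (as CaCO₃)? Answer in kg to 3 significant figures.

(a) 6.40 L; (b) 3.29 kg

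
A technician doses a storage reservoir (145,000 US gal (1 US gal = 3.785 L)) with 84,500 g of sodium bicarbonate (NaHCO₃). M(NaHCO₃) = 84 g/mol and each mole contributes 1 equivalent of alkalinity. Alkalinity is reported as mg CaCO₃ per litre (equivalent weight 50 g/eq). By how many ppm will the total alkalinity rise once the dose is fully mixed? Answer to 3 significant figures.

91.6 ppm

Volume: 145,000 US gal × 3.785 L/gal = 548,825 L.
Moles of NaHCO₃: 84,500 g ÷ 84 g/mol = 1006 mol → 1006 eq of alkalinity.
As CaCO₃: 1006 eq × 50 g/eq = 50,300 g.
Rise: 50,300 g / 548,825 L × 1000 = 91.65 mg/L.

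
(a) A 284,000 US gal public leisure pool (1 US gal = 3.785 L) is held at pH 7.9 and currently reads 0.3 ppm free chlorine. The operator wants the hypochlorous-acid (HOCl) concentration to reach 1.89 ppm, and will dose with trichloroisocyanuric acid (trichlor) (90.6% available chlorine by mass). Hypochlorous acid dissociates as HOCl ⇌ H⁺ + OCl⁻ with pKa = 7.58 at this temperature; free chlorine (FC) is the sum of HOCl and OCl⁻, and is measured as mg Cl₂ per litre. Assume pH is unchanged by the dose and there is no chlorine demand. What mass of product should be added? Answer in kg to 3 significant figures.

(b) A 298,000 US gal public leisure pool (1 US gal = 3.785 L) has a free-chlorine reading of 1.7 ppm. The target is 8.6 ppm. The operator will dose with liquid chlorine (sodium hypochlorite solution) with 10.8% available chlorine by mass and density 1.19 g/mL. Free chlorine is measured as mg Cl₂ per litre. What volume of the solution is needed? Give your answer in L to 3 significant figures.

(a) 6.57 kg; (b) 60.6 L

(a) Volume: 284,000 US gal × 3.785 L/gal = 1,074,940 L.
(a) [OCl⁻]/[HOCl] = 10^(pH − pKa) = 10^(7.9 − 7.58) = 2.089; fraction as HOCl = 1/(1 + 2.089) = 0.3237.
(a) Free chlorine required for 1.89 ppm HOCl: 1.89 / 0.3237 = 5.839 ppm.
(a) FC to add: 5.839 − 0.3 = 5.539 mg/L as Cl₂.
(a) Cl₂ equivalent: 5.539 mg/L × 1,074,940 L = 5954 g.
(a) Product at 90.6% available Cl: 5954 / 0.906 = 6572 g.

(b) Volume: 298,000 US gal × 3.785 L/gal = 1,127,930 L.
(b) Chlorine deficit: 8.6 − 1.7 = 6.9 ppm = 6.9 mg/L as Cl₂.
(b) Cl₂ equivalent needed: 6.9 mg/L × 1,127,930 L = 7,783,000 mg = 7783 g.
(b) Product at 10.8% available chlorine: 7783 / 0.108 = 72,060 g.
(b) Volume at density 1.19 g/mL: 72,060 g ÷ 1.19 g/mL = 60,560 mL.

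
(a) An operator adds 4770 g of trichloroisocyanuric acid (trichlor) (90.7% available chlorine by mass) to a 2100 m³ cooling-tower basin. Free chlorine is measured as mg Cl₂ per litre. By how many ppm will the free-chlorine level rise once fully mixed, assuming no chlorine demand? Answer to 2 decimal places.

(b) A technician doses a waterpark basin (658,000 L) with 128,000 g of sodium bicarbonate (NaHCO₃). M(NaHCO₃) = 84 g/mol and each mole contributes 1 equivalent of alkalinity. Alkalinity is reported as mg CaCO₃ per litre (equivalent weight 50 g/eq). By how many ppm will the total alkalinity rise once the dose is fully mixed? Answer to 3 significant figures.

(a) 2.06 ppm; (b) 116 ppm

(a) Volume: 2100 m³ = 2,100,000 L.
(a) Available chlorine delivered: 4770 g × 0.907 = 4326 g as Cl₂.
(a) Concentration rise: 4326 g / 2,100,000 L = 2.06 mg/L = 2.06 ppm.

(b) Moles of NaHCO₃: 128,000 g ÷ 84 g/mol = 1524 mol → 1524 eq of alkalinity.
(b) As CaCO₃: 1524 eq × 50 g/eq = 76,190 g.
(b) Rise: 76,190 g / 658,000 L × 1000 = 115.8 mg/L.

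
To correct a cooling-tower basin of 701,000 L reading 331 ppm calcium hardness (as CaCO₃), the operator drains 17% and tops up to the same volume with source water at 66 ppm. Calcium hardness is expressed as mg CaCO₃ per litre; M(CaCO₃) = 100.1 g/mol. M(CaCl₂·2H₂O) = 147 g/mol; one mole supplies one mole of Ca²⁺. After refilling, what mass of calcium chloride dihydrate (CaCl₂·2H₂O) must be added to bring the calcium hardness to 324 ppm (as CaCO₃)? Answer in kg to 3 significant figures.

39.2 kg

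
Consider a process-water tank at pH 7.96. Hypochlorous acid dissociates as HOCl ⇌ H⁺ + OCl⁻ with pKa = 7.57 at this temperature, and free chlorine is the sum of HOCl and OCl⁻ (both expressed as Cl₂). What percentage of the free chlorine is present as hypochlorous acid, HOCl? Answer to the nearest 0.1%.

28.9%

[OCl⁻]/[HOCl] = 10^(pH − pKa) = 10^(7.96 − 7.57) = 10^0.39 = 2.455.
Fraction as HOCl = 1 / (1 + 2.455) = 0.2895.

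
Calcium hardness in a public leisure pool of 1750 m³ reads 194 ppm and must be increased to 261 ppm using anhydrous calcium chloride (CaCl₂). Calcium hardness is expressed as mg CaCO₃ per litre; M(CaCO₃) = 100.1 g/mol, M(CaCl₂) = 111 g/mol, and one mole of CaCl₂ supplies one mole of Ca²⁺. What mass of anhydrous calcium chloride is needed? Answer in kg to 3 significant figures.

Volume: 1750 m³ = 1,750,000 L.
Hardness to add: (261 − 194) = 67 mg/L as CaCO₃ × 1,750,000 L = 117,200 g as CaCO₃.
Moles of Ca²⁺ (1 mol Ca²⁺ ≡ 1 mol CaCO₃): 117,200 / 100.1 g/mol = 1171 mol.
Mass of CaCl₂: 1171 × 111 = 130,000 g.

130 kg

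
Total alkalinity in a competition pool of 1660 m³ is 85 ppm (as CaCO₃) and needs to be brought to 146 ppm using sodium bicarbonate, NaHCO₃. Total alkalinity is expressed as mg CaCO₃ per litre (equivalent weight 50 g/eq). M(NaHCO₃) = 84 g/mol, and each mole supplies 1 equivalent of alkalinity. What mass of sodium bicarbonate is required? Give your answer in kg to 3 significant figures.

170 kg

Volume: 1660 m³ = 1,660,000 L.
Alkalinity to add: (146 − 85) = 61 mg/L as CaCO₃ × 1,660,000 L = 101,300 g as CaCO₃.
Equivalents: 101,300 g ÷ 50 g/eq = 2025 eq.
NaHCO₃ supplies 1 eq per mole → 2025 mol.
Mass: 2025 mol × 84 g/mol = 170,100 g.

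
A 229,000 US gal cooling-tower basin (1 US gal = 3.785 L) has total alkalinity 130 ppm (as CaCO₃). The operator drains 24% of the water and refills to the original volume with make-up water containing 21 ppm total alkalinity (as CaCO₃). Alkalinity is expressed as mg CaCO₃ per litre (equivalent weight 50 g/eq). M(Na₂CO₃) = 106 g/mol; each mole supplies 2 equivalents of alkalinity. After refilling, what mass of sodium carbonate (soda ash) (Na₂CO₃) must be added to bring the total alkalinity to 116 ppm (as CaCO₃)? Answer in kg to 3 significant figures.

11.2 kg

Volume: 229,000 US gal × 3.785 L/gal = 866,765 L.
After draining 24% and refilling: 130 × 0.76 + 21 × 0.24 = 103.84 ppm.
Deficit to target: 116 − 103.84 = 12.16 mg/L.
As CaCO₃: 12.16 mg/L × 866,765 L = 10,540 g; ÷ 50 g/eq ÷ 2 = 105.4 mol Na₂CO₃.
Mass: 105.4 × 106 = 11,170 g.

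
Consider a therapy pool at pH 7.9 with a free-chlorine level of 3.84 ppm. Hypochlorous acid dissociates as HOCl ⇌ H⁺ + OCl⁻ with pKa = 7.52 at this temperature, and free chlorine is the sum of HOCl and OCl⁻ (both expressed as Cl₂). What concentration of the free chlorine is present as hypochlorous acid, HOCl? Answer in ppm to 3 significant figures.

[OCl⁻]/[HOCl] = 10^(pH − pKa) = 10^(7.9 − 7.52) = 10^0.38 = 2.399.
Fraction as HOCl = 1 / (1 + 2.399) = 0.2942.
HOCl = 0.2942 × 3.84 ppm = 1.13 ppm.

1.13 ppm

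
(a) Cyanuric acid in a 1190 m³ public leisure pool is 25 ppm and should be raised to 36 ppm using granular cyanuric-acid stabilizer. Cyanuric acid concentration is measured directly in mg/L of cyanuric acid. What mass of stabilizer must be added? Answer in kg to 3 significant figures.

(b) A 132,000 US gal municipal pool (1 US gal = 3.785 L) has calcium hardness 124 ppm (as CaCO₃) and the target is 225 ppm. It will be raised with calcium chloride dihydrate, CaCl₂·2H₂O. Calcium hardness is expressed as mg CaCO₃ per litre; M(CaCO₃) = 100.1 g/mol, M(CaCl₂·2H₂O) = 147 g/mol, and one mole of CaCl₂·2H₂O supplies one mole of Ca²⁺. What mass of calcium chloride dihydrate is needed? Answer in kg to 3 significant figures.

(a) 13.1 kg; (b) 74.1 kg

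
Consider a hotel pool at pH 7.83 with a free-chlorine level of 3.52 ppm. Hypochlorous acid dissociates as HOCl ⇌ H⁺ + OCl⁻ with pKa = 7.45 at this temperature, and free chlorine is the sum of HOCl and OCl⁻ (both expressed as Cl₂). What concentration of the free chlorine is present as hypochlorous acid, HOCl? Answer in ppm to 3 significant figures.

[OCl⁻]/[HOCl] = 10^(pH − pKa) = 10^(7.83 − 7.45) = 10^0.38 = 2.399.
Fraction as HOCl = 1 / (1 + 2.399) = 0.2942.
HOCl = 0.2942 × 3.52 ppm = 1.036 ppm.

1.04 ppm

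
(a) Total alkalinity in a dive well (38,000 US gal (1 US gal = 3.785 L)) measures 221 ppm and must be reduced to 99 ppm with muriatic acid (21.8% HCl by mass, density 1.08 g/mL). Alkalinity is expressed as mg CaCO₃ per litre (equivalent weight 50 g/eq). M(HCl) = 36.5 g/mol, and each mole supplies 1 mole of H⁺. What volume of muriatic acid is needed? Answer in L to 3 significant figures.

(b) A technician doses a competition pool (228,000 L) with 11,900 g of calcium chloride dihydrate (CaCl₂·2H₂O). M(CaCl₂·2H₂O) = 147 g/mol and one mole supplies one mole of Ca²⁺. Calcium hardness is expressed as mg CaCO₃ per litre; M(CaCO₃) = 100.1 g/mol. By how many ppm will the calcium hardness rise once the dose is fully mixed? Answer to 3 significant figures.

(a) Volume: 38,000 US gal × 3.785 L/gal = 143,830 L.
(a) Alkalinity to neutralize: (221 − 99) = 122 mg/L as CaCO₃ × 143,830 L = 17,550 g as CaCO₃.
(a) Equivalents of H⁺ required: 17,550 ÷ 50 g/eq = 350.9 eq = 350.9 mol HCl.
(a) Mass of HCl: 350.9 × 36.5 = 12,810 g.
(a) Mass of 21.8% solution: 12,810 / 0.218 = 58,760 g.
(a) Volume: 58,760 g ÷ 1.08 g/mL = 54,410 mL.

(b) Moles of Ca²⁺: 11,900 g ÷ 147 g/mol = 80.95 mol.
(b) As CaCO₃: 80.95 mol × 100.1 g/mol = 8103 g.
(b) Rise: 8103 g / 228,000 L × 1000 = 35.54 mg/L.

(a) 54.4 L; (b) 35.5 ppm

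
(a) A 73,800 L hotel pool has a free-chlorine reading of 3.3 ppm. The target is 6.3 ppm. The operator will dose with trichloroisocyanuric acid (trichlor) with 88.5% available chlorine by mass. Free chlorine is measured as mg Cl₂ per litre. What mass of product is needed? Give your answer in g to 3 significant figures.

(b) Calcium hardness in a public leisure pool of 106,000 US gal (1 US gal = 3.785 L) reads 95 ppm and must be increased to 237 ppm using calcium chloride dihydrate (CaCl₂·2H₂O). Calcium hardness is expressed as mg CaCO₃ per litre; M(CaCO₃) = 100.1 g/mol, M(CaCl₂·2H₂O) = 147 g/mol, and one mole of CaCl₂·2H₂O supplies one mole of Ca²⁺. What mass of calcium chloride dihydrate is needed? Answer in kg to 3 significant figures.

(a) 250 g; (b) 83.7 kg

(a) Chlorine deficit: 6.3 − 3.3 = 3 ppm = 3 mg/L as Cl₂.
(a) Cl₂ equivalent needed: 3 mg/L × 73,800 L = 221,400 mg = 221.4 g.
(a) Product at 88.5% available chlorine: 221.4 / 0.885 = 250.2 g.

(b) Volume: 106,000 US gal × 3.785 L/gal = 401,210 L.
(b) Hardness to add: (237 − 95) = 142 mg/L as CaCO₃ × 401,210 L = 56,970 g as CaCO₃.
(b) Moles of Ca²⁺ (1 mol Ca²⁺ ≡ 1 mol CaCO₃): 56,970 / 100.1 g/mol = 569.1 mol.
(b) Mass of CaCl₂·2H₂O: 569.1 × 147 = 83,660 g.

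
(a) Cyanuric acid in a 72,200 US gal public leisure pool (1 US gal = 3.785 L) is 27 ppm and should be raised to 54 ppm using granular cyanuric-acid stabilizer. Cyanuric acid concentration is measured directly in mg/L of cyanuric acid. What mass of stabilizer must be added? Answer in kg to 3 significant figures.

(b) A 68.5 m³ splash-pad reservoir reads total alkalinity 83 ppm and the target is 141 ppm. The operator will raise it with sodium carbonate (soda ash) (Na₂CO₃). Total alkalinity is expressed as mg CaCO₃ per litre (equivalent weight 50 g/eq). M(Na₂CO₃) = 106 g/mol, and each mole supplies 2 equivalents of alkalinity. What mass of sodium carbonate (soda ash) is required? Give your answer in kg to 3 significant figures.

(a) 7.38 kg; (b) 4.21 kg

(a) Volume: 72,200 US gal × 3.785 L/gal = 273,277 L.
(a) CYA to add: (54 − 27) = 27 mg/L × 273,277 L = 7378 g cyanuric acid.

(b) Volume: 68.5 m³ = 68,500 L.
(b) Alkalinity to add: (141 − 83) = 58 mg/L as CaCO₃ × 68,500 L = 3973 g as CaCO₃.
(b) Equivalents: 3973 g ÷ 50 g/eq = 79.46 eq.
(b) Each mole of Na₂CO₃ supplies 2 eq, so 79.46 / 2 = 39.73 mol.
(b) Mass: 39.73 mol × 106 g/mol = 4211 g.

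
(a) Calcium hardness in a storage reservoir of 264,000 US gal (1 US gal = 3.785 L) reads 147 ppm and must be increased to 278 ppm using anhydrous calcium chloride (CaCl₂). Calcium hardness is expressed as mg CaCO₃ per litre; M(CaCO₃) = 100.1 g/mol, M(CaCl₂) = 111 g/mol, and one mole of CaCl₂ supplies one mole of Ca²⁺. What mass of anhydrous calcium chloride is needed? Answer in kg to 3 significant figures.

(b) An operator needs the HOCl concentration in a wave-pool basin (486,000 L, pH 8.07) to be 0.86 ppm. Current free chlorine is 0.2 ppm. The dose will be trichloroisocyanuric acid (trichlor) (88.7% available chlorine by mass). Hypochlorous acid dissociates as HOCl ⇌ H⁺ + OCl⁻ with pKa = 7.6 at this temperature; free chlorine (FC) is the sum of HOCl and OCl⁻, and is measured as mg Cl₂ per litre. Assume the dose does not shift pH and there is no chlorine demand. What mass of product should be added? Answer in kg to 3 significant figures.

(a) 145 kg; (b) 1.75 kg

(a) Volume: 264,000 US gal × 3.785 L/gal = 999,240 L.
(a) Hardness to add: (278 − 147) = 131 mg/L as CaCO₃ × 999,240 L = 130,900 g as CaCO₃.
(a) Moles of Ca²⁺ (1 mol Ca²⁺ ≡ 1 mol CaCO₃): 130,900 / 100.1 g/mol = 1308 mol.
(a) Mass of CaCl₂: 1308 × 111 = 145,200 g.

(b) [OCl⁻]/[HOCl] = 10^(pH − pKa) = 10^(8.07 − 7.6) = 2.951; fraction as HOCl = 1/(1 + 2.951) = 0.2531.
(b) Free chlorine required for 0.86 ppm HOCl: 0.86 / 0.2531 = 3.398 ppm.
(b) FC to add: 3.398 − 0.2 = 3.198 mg/L as Cl₂.
(b) Cl₂ equivalent: 3.198 mg/L × 486,000 L = 1554 g.
(b) Product at 88.7% available Cl: 1554 / 0.887 = 1752 g.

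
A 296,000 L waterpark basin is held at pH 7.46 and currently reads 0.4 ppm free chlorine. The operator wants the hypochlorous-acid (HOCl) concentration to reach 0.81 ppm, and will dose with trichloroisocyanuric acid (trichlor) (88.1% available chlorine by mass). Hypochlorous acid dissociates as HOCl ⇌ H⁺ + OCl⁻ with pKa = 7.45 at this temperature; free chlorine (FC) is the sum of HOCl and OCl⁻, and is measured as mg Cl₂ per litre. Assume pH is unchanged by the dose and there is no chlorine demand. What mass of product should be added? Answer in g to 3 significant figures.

416 g

[OCl⁻]/[HOCl] = 10^(pH − pKa) = 10^(7.46 − 7.45) = 1.023; fraction as HOCl = 1/(1 + 1.023) = 0.4942.
Free chlorine required for 0.81 ppm HOCl: 0.81 / 0.4942 = 1.639 ppm.
FC to add: 1.639 − 0.4 = 1.239 mg/L as Cl₂.
Cl₂ equivalent: 1.239 mg/L × 296,000 L = 366.7 g.
Product at 88.1% available Cl: 366.7 / 0.881 = 416.2 g.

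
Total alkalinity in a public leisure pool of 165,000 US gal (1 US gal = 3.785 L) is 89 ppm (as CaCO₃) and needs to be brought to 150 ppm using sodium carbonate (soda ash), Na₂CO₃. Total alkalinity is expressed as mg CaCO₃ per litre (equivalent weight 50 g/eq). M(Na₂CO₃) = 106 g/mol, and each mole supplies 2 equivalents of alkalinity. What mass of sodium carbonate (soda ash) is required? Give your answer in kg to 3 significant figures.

40.4 kg

Volume: 165,000 US gal × 3.785 L/gal = 624,525 L.
Alkalinity to add: (150 − 89) = 61 mg/L as CaCO₃ × 624,525 L = 38,100 g as CaCO₃.
Equivalents: 38,100 g ÷ 50 g/eq = 761.9 eq.
Each mole of Na₂CO₃ supplies 2 eq, so 761.9 / 2 = 381 mol.
Mass: 381 mol × 106 g/mol = 40,380 g.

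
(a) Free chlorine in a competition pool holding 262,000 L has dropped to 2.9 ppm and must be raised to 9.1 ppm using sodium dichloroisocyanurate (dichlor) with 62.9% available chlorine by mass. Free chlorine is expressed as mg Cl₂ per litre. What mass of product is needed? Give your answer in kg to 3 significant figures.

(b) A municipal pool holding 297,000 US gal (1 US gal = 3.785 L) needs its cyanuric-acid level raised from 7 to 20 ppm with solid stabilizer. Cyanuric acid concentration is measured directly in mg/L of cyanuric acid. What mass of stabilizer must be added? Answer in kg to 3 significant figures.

(a) Chlorine deficit: 9.1 − 2.9 = 6.2 ppm = 6.2 mg/L as Cl₂.
(a) Cl₂ equivalent needed: 6.2 mg/L × 262,000 L = 1,624,000 mg = 1624 g.
(a) Product at 62.9% available chlorine: 1624 / 0.629 = 2583 g.

(b) Volume: 297,000 US gal × 3.785 L/gal = 1,124,145 L.
(b) CYA to add: (20 − 7) = 13 mg/L × 1,124,145 L = 14,610 g cyanuric acid.

(a) 2.58 kg; (b) 14.6 kg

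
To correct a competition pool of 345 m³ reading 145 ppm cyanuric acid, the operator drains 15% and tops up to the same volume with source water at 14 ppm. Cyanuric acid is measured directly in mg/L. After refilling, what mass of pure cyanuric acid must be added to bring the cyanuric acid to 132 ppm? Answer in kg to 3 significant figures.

2.29 kg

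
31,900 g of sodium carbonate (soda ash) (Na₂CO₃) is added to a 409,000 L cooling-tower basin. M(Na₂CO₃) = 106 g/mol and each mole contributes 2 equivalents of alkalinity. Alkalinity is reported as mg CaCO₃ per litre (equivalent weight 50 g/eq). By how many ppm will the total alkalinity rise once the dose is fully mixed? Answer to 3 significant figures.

73.6 ppm

Moles of Na₂CO₃: 31,900 g ÷ 106 g/mol = 300.9 mol → 601.9 eq of alkalinity.
As CaCO₃: 601.9 eq × 50 g/eq = 30,090 g.
Rise: 30,090 g / 409,000 L × 1000 = 73.58 mg/L.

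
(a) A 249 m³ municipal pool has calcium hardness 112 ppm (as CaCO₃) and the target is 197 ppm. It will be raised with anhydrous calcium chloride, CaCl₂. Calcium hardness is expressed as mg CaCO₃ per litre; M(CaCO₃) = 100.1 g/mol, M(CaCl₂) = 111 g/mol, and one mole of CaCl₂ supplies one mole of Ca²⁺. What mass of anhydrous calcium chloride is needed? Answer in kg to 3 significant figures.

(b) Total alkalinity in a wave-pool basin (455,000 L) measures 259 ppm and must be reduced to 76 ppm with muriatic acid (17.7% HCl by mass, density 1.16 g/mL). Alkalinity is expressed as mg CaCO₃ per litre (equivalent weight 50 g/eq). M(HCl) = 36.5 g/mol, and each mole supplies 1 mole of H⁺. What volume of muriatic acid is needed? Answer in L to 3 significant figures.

(a) Volume: 249 m³ = 249,000 L.
(a) Hardness to add: (197 − 112) = 85 mg/L as CaCO₃ × 249,000 L = 21,160 g as CaCO₃.
(a) Moles of Ca²⁺ (1 mol Ca²⁺ ≡ 1 mol CaCO₃): 21,160 / 100.1 g/mol = 211.4 mol.
(a) Mass of CaCl₂: 211.4 × 111 = 23,470 g.

(b) Alkalinity to neutralize: (259 − 76) = 183 mg/L as CaCO₃ × 455,000 L = 83,260 g as CaCO₃.
(b) Equivalents of H⁺ required: 83,260 ÷ 50 g/eq = 1665 eq = 1665 mol HCl.
(b) Mass of HCl: 1665 × 36.5 = 60,780 g.
(b) Mass of 17.7% solution: 60,780 / 0.177 = 343,400 g.
(b) Volume: 343,400 g ÷ 1.16 g/mL = 296,000 mL.

(a) 23.5 kg; (b) 296 L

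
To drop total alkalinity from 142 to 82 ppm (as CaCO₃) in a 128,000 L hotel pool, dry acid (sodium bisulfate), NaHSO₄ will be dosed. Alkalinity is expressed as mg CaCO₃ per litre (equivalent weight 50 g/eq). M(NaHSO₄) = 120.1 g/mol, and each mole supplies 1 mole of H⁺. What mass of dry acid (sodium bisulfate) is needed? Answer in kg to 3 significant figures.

18.4 kg

Alkalinity to neutralize: (142 − 82) = 60 mg/L as CaCO₃ × 128,000 L = 7680 g as CaCO₃.
Equivalents of H⁺ required: 7680 ÷ 50 g/eq = 153.6 eq = 153.6 mol NaHSO₄.
Mass of NaHSO₄: 153.6 × 120.1 = 18,450 g.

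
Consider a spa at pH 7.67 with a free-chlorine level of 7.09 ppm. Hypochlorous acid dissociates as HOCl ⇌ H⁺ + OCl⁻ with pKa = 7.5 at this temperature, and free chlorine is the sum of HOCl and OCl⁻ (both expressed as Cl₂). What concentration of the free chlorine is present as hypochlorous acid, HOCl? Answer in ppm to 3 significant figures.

[OCl⁻]/[HOCl] = 10^(pH − pKa) = 10^(7.67 − 7.5) = 10^0.17 = 1.479.
Fraction as HOCl = 1 / (1 + 1.479) = 0.4034.
HOCl = 0.4034 × 7.09 ppm = 2.86 ppm.

2.86 ppm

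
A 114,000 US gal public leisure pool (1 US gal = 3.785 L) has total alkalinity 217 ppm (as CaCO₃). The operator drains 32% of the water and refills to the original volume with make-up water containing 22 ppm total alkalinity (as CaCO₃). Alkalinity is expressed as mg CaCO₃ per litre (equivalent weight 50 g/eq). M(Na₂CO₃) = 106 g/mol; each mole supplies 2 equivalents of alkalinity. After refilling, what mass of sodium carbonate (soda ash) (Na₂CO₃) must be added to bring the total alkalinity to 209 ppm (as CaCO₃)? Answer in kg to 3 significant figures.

Volume: 114,000 US gal × 3.785 L/gal = 431,490 L.
After draining 32% and refilling: 217 × 0.68 + 22 × 0.32 = 154.6 ppm.
Deficit to target: 209 − 154.6 = 54.4 mg/L.
As CaCO₃: 54.4 mg/L × 431,490 L = 23,470 g; ÷ 50 g/eq ÷ 2 = 234.7 mol Na₂CO₃.
Mass: 234.7 × 106 = 24,880 g.

24.9 kg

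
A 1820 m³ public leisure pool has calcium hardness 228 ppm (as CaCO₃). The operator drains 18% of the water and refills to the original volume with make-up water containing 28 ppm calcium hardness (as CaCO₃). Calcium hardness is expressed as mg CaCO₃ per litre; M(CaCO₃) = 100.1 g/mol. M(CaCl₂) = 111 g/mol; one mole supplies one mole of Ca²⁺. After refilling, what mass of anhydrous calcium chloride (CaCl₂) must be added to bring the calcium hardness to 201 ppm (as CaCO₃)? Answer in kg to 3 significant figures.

Volume: 1820 m³ = 1,820,000 L.
After draining 18% and refilling: 228 × 0.82 + 28 × 0.18 = 192 ppm.
Deficit to target: 201 − 192 = 9 mg/L.
As CaCO₃: 9 mg/L × 1,820,000 L = 16,380 g; ÷ 100.1 = 163.6 mol Ca²⁺.
Mass: 163.6 × 111 = 18,160 g.

18.2 kg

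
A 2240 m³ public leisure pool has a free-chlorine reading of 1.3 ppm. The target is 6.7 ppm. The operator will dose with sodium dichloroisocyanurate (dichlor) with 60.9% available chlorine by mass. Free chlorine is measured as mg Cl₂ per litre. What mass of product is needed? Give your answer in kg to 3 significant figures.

Volume: 2240 m³ = 2,240,000 L.
Chlorine deficit: 6.7 − 1.3 = 5.4 ppm = 5.4 mg/L as Cl₂.
Cl₂ equivalent needed: 5.4 mg/L × 2,240,000 L = 12,100,000 mg = 12,100 g.
Product at 60.9% available chlorine: 12,100 / 0.609 = 19,860 g.

19.9 kg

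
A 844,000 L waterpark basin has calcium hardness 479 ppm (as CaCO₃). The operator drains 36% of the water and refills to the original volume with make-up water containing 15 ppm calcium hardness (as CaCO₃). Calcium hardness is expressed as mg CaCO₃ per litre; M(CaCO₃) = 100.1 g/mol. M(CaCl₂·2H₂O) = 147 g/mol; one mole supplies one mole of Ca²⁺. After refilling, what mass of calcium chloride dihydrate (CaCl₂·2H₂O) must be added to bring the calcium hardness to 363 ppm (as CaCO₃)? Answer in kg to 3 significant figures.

63.3 kg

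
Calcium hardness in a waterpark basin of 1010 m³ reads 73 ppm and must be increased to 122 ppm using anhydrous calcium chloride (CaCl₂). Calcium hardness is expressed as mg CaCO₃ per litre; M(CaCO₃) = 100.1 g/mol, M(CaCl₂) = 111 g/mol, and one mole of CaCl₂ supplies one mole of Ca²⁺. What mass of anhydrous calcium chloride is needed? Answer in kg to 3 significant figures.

Volume: 1010 m³ = 1,010,000 L.
Hardness to add: (122 − 73) = 49 mg/L as CaCO₃ × 1,010,000 L = 49,490 g as CaCO₃.
Moles of Ca²⁺ (1 mol Ca²⁺ ≡ 1 mol CaCO₃): 49,490 / 100.1 g/mol = 494.4 mol.
Mass of CaCl₂: 494.4 × 111 = 54,880 g.

54.9 kg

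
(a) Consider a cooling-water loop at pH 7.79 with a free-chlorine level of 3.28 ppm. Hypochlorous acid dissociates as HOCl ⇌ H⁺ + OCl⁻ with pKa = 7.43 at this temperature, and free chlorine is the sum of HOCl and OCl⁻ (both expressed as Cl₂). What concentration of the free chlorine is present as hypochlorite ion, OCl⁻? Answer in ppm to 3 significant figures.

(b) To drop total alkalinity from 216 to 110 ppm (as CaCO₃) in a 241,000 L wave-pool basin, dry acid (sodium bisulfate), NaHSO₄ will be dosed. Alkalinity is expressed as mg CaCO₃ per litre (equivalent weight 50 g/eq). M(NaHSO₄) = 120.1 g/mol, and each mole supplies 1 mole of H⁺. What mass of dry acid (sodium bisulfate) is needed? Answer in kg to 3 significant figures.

(a) [OCl⁻]/[HOCl] = 10^(pH − pKa) = 10^(7.79 − 7.43) = 10^0.36 = 2.291.
(a) Fraction as HOCl = 1 / (1 + 2.291) = 0.3039.
(a) OCl⁻ = (1 − 0.3039) × 3.28 ppm = 2.283 ppm.

(b) Alkalinity to neutralize: (216 − 110) = 106 mg/L as CaCO₃ × 241,000 L = 25,550 g as CaCO₃.
(b) Equivalents of H⁺ required: 25,550 ÷ 50 g/eq = 510.9 eq = 510.9 mol NaHSO₄.
(b) Mass of NaHSO₄: 510.9 × 120.1 = 61,360 g.

(a) 2.28 ppm; (b) 61.4 kg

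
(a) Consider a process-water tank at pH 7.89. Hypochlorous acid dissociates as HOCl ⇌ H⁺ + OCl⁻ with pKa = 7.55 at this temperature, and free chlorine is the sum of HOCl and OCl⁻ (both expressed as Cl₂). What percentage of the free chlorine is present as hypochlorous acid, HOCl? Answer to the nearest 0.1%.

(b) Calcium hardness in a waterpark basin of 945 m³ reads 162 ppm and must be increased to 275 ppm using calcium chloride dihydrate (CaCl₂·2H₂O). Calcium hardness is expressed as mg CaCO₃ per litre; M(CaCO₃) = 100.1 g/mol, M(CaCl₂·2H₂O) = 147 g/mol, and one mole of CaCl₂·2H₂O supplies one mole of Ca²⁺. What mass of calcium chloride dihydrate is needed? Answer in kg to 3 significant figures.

(a) 31.4%; (b) 157 kg

(a) [OCl⁻]/[HOCl] = 10^(pH − pKa) = 10^(7.89 − 7.55) = 10^0.34 = 2.188.
(a) Fraction as HOCl = 1 / (1 + 2.188) = 0.3137.

(b) Volume: 945 m³ = 945,000 L.
(b) Hardness to add: (275 − 162) = 113 mg/L as CaCO₃ × 945,000 L = 106,800 g as CaCO₃.
(b) Moles of Ca²⁺ (1 mol Ca²⁺ ≡ 1 mol CaCO₃): 106,800 / 100.1 g/mol = 1067 mol.
(b) Mass of CaCl₂·2H₂O: 1067 × 147 = 156,800 g.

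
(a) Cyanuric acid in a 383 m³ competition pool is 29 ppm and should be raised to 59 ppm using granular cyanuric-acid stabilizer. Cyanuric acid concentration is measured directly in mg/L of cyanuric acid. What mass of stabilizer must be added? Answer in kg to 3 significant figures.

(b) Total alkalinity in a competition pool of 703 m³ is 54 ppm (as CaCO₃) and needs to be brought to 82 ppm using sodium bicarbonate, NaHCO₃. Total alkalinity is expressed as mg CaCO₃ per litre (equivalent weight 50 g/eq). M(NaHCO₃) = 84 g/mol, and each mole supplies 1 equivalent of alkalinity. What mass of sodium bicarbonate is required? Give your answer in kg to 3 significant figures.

(a) 11.5 kg; (b) 33.1 kg

(a) Volume: 383 m³ = 383,000 L.
(a) CYA to add: (59 − 29) = 30 mg/L × 383,000 L = 11,490 g cyanuric acid.

(b) Volume: 703 m³ = 703,000 L.
(b) Alkalinity to add: (82 − 54) = 28 mg/L as CaCO₃ × 703,000 L = 19,680 g as CaCO₃.
(b) Equivalents: 19,680 g ÷ 50 g/eq = 393.7 eq.
(b) NaHCO₃ supplies 1 eq per mole → 393.7 mol.
(b) Mass: 393.7 mol × 84 g/mol = 33,070 g.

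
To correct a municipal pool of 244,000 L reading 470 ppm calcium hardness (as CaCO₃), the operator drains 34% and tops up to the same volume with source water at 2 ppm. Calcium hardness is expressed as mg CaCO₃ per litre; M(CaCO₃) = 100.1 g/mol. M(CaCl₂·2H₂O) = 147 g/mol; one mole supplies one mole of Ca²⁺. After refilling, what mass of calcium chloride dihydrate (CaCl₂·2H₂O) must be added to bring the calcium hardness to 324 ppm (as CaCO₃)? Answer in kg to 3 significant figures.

After draining 34% and refilling: 470 × 0.66 + 2 × 0.34 = 310.88 ppm.
Deficit to target: 324 − 310.88 = 13.12 mg/L.
As CaCO₃: 13.12 mg/L × 244,000 L = 3201 g; ÷ 100.1 = 31.98 mol Ca²⁺.
Mass: 31.98 × 147 = 4701 g.

4.70 kg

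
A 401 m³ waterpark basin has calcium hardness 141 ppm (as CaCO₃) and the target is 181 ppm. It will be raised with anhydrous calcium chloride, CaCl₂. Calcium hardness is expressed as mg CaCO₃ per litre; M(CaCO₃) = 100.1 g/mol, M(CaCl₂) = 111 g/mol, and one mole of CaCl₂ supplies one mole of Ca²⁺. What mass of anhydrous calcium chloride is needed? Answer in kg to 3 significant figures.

17.8 kg

Volume: 401 m³ = 401,000 L.
Hardness to add: (181 − 141) = 40 mg/L as CaCO₃ × 401,000 L = 16,040 g as CaCO₃.
Moles of Ca²⁺ (1 mol Ca²⁺ ≡ 1 mol CaCO₃): 16,040 / 100.1 g/mol = 160.2 mol.
Mass of CaCl₂: 160.2 × 111 = 17,790 g.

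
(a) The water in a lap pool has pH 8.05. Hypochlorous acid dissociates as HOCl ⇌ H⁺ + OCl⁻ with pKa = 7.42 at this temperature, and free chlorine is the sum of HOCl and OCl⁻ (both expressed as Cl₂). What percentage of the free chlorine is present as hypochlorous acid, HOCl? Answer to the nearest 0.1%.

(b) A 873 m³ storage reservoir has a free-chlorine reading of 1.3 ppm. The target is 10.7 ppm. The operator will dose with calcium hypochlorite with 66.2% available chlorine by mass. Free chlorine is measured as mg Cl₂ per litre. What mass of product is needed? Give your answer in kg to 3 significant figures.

(a) 19.0%; (b) 12.4 kg

(a) [OCl⁻]/[HOCl] = 10^(pH − pKa) = 10^(8.05 − 7.42) = 10^0.63 = 4.266.
(a) Fraction as HOCl = 1 / (1 + 4.266) = 0.1899.

(b) Volume: 873 m³ = 873,000 L.
(b) Chlorine deficit: 10.7 − 1.3 = 9.4 ppm = 9.4 mg/L as Cl₂.
(b) Cl₂ equivalent needed: 9.4 mg/L × 873,000 L = 8,206,000 mg = 8206 g.
(b) Product at 66.2% available chlorine: 8206 / 0.662 = 12,400 g.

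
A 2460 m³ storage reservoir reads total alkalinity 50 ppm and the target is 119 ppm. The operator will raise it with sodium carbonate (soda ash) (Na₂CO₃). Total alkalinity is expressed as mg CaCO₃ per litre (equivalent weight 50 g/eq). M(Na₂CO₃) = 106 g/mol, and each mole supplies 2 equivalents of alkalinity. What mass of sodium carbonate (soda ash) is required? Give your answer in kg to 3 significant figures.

Volume: 2460 m³ = 2,460,000 L.
Alkalinity to add: (119 − 50) = 69 mg/L as CaCO₃ × 2,460,000 L = 169,700 g as CaCO₃.
Equivalents: 169,700 g ÷ 50 g/eq = 3395 eq.
Each mole of Na₂CO₃ supplies 2 eq, so 3395 / 2 = 1697 mol.
Mass: 1697 mol × 106 g/mol = 179,900 g.

180 kg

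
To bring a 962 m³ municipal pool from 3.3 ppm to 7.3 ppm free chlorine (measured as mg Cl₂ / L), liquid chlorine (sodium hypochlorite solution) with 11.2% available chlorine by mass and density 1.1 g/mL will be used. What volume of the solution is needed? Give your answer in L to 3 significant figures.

Volume: 962 m³ = 962,000 L.
Chlorine deficit: 7.3 − 3.3 = 4 ppm = 4 mg/L as Cl₂.
Cl₂ equivalent needed: 4 mg/L × 962,000 L = 3,848,000 mg = 3848 g.
Product at 11.2% available chlorine: 3848 / 0.112 = 34,360 g.
Volume at density 1.1 g/mL: 34,360 g ÷ 1.1 g/mL = 31,230 mL.

31.2 L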